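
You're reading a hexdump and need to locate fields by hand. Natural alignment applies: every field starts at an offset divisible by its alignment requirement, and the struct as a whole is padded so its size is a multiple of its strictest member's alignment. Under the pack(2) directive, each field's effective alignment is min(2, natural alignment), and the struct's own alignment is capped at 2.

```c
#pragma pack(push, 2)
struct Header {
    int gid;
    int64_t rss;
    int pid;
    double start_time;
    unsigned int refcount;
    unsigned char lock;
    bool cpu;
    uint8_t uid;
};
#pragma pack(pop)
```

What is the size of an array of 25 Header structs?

800

@0: gid [4B, align 2] → 4
@4: rss [8B, align 2] → 12
@12: pid [4B, align 2] → 16
@16: start_time [8B, align 2] → 24
@24: refcount [4B, align 2] → 28
@28: lock [1B, align 1] → 29
@29: cpu [1B, align 1] → 30
@30: uid [1B, align 1] → 31
+1 tail pad (align 2)
size 32, align 2
array of 25: 25 × 32 = 800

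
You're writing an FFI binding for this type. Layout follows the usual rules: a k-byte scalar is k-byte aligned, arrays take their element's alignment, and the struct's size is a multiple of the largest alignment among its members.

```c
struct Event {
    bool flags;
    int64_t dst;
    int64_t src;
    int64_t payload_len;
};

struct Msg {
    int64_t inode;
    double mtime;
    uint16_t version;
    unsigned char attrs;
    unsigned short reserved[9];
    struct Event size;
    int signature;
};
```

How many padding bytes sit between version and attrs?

Event: flags at 0 (size 1, align 1) → ends 1; pad 7 to align 8 for dst; dst at 8 (size 8, align 8) → ends 16; src at 16 (size 8, align 8) → ends 24; payload_len at 24 (size 8, align 8) → ends 32; total 32 bytes, alignment 8
inode at 0 (size 8, align 8) → ends 8
mtime at 8 (size 8, align 8) → ends 16
version at 16 (size 2, align 2) → ends 18
attrs at 18 (size 1, align 1) → ends 19

0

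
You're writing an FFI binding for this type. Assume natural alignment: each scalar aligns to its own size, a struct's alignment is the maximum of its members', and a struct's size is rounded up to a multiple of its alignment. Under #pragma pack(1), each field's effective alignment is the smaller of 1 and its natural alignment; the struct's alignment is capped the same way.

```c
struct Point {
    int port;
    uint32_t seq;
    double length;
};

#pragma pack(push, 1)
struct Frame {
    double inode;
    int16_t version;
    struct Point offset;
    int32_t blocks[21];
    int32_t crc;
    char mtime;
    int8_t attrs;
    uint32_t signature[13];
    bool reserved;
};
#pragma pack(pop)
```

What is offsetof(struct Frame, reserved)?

168

Point: 0..4  port  (4B, 4-aligned); 4..8  seq  (4B, 4-aligned); 8..16  length  (8B, 8-aligned); sizeof = 16, alignof = 8
0..8  inode  (8B, 1-aligned)
8..10  version  (2B, 1-aligned)
10..26  offset  (16B, 1-aligned)
26..110  blocks  (84B, 1-aligned)
110..114  crc  (4B, 1-aligned)
114..115  mtime  (1B, 1-aligned)
115..116  attrs  (1B, 1-aligned)
116..168  signature  (52B, 1-aligned)
168..169  reserved  (1B, 1-aligned)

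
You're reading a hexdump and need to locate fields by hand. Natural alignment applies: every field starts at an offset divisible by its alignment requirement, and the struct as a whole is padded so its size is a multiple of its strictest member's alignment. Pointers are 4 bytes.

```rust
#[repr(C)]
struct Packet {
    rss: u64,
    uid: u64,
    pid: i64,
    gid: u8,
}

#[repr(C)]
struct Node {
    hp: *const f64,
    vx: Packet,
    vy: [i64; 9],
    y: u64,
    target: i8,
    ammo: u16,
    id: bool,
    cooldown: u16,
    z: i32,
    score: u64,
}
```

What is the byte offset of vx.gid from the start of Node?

Packet: 0..8  rss  (8B, 8-aligned); 8..16  uid  (8B, 8-aligned); 16..24  pid  (8B, 8-aligned); 24..25  gid  (1B, 1-aligned); 25..32  -- tail padding (7B); sizeof = 32, alignof = 8
0..4  hp  (4B, 4-aligned)
4..8  -- padding (4B)
8..40  vx  (32B, 8-aligned)
within Packet: gid at 24
8 + 24 = 32

32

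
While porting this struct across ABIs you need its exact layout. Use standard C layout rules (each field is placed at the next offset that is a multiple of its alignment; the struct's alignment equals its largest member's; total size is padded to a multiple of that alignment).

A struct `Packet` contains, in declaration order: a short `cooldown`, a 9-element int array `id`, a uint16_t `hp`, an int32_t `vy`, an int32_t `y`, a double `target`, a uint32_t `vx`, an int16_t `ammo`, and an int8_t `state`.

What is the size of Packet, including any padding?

72

cooldown at 0 (size 2, align 2) → ends 2
pad 2 to align 4 for id
id at 4 (size 36, align 4) → ends 40
hp at 40 (size 2, align 2) → ends 42
pad 2 to align 4 for vy
vy at 44 (size 4, align 4) → ends 48
y at 48 (size 4, align 4) → ends 52
pad 4 to align 8 for target
target at 56 (size 8, align 8) → ends 64
vx at 64 (size 4, align 4) → ends 68
ammo at 68 (size 2, align 2) → ends 70
state at 70 (size 1, align 1) → ends 71
tail pad 1 to reach multiple of 8
total 72 bytes, alignment 8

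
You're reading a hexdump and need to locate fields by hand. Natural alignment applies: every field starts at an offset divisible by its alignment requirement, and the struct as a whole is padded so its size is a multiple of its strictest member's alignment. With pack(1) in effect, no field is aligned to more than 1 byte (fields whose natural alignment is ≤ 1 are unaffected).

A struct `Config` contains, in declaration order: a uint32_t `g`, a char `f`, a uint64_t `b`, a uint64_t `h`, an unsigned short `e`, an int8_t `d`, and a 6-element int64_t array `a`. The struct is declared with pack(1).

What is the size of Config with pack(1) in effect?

72

0..4  g  (4B, 1-aligned)
4..5  f  (1B, 1-aligned)
5..13  b  (8B, 1-aligned)
13..21  h  (8B, 1-aligned)
21..23  e  (2B, 1-aligned)
23..24  d  (1B, 1-aligned)
24..72  a  (48B, 1-aligned)
sizeof = 72, alignof = 1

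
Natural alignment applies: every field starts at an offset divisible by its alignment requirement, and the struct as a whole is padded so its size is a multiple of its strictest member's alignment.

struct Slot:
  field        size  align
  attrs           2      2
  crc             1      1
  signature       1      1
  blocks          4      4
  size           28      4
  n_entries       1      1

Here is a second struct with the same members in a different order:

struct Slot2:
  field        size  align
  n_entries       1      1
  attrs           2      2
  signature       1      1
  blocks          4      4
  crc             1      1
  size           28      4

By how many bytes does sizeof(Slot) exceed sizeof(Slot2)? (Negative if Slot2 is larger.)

attrs at 0 (size 2, align 2) → ends 2
crc at 2 (size 1, align 1) → ends 3
signature at 3 (size 1, align 1) → ends 4
blocks at 4 (size 4, align 4) → ends 8
size at 8 (size 28, align 4) → ends 36
n_entries at 36 (size 1, align 1) → ends 37
tail pad 3 to reach multiple of 4
total 40 bytes, alignment 4
— Slot2 —
n_entries at 0 (size 1, align 1) → ends 1
pad 1 to align 2 for attrs
attrs at 2 (size 2, align 2) → ends 4
signature at 4 (size 1, align 1) → ends 5
pad 3 to align 4 for blocks
blocks at 8 (size 4, align 4) → ends 12
crc at 12 (size 1, align 1) → ends 13
pad 3 to align 4 for size
size at 16 (size 28, align 4) → ends 44
total 44 bytes, alignment 4
40 − 44 = -4

-4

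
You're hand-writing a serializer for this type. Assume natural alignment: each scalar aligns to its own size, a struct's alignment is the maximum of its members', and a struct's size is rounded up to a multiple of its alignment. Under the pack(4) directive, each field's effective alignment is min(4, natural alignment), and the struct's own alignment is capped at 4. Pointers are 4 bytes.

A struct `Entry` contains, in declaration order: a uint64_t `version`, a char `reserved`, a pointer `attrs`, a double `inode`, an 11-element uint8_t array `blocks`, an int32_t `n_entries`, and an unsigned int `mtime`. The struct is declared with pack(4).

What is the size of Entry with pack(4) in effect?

44

0..8  version  (8B, 4-aligned)
8..9  reserved  (1B, 1-aligned)
9..12  -- padding (3B)
12..16  attrs  (4B, 4-aligned)
16..24  inode  (8B, 4-aligned)
24..35  blocks  (11B, 1-aligned)
35..36  -- padding (1B)
36..40  n_entries  (4B, 4-aligned)
40..44  mtime  (4B, 4-aligned)
sizeof = 44, alignof = 4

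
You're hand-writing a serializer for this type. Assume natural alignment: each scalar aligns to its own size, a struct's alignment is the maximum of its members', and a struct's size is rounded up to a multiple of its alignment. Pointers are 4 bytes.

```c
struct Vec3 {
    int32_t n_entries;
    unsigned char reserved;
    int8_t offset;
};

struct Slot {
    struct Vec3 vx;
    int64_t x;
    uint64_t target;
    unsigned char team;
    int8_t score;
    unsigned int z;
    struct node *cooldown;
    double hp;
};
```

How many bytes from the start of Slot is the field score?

Vec3: @0: n_entries [4B, align 4] → 4; @4: reserved [1B, align 1] → 5; @5: offset [1B, align 1] → 6; +2 tail pad (align 4); size 8, align 4
@0: vx [8B, align 4] → 8
@8: x [8B, align 8] → 16
@16: target [8B, align 8] → 24
@24: team [1B, align 1] → 25
@25: score [1B, align 1] → 26

25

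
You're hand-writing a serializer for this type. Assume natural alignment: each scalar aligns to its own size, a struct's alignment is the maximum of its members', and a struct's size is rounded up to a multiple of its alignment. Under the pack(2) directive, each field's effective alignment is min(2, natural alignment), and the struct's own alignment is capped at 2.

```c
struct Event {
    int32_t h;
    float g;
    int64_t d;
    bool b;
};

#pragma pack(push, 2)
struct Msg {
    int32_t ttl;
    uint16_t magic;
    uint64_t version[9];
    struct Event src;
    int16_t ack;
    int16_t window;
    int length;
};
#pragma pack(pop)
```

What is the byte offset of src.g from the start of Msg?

Event: h at 0 (size 4, align 4) → ends 4; g at 4 (size 4, align 4) → ends 8; d at 8 (size 8, align 8) → ends 16; b at 16 (size 1, align 1) → ends 17; tail pad 7 to reach multiple of 8; total 24 bytes, alignment 8
ttl at 0 (size 4, align 2) → ends 4
magic at 4 (size 2, align 2) → ends 6
version at 6 (size 72, align 2) → ends 78
src at 78 (size 24, align 2) → ends 102
within Event: g at 4
78 + 4 = 82

82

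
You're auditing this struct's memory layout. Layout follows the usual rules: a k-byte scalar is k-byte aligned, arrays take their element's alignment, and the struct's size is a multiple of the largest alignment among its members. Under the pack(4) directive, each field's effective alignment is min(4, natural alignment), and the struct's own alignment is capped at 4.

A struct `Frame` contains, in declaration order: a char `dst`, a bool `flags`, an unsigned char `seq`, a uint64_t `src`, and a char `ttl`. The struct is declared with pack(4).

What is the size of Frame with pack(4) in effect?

16

0..1  dst  (1B, 1-aligned)
1..2  flags  (1B, 1-aligned)
2..3  seq  (1B, 1-aligned)
3..4  -- padding (1B)
4..12  src  (8B, 4-aligned)
12..13  ttl  (1B, 1-aligned)
13..16  -- tail padding (3B)
sizeof = 16, alignof = 4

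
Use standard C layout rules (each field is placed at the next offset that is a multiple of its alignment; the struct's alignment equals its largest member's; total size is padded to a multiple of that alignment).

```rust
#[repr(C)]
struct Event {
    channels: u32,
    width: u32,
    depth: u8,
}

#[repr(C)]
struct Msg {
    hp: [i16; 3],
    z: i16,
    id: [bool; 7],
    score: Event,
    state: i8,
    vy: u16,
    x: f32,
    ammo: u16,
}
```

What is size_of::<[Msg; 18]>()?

720

Event: @0: channels [4B, align 4] → 4; @4: width [4B, align 4] → 8; @8: depth [1B, align 1] → 9; +3 tail pad (align 4); size 12, align 4
@0: hp [6B, align 2] → 6
@6: z [2B, align 2] → 8
@8: id [7B, align 1] → 15
+1 pad (align 4)
@16: score [12B, align 4] → 28
@28: state [1B, align 1] → 29
+1 pad (align 2)
@30: vy [2B, align 2] → 32
@32: x [4B, align 4] → 36
@36: ammo [2B, align 2] → 38
+2 tail pad (align 4)
size 40, align 4
array of 18: 18 × 40 = 720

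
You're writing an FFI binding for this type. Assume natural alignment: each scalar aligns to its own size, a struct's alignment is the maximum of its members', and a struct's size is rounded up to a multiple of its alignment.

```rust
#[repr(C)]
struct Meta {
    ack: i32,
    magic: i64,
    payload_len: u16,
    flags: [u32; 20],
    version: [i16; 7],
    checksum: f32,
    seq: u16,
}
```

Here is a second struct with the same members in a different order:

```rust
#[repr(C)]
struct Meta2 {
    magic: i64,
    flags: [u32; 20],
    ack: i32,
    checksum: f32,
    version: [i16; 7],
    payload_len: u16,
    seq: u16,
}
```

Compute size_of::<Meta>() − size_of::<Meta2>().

@0: ack [4B, align 4] → 4
+4 pad (align 8)
@8: magic [8B, align 8] → 16
@16: payload_len [2B, align 2] → 18
+2 pad (align 4)
@20: flags [80B, align 4] → 100
@100: version [14B, align 2] → 114
+2 pad (align 4)
@116: checksum [4B, align 4] → 120
@120: seq [2B, align 2] → 122
+6 tail pad (align 8)
size 128, align 8
— Meta2 —
@0: magic [8B, align 8] → 8
@8: flags [80B, align 4] → 88
@88: ack [4B, align 4] → 92
@92: checksum [4B, align 4] → 96
@96: version [14B, align 2] → 110
@110: payload_len [2B, align 2] → 112
@112: seq [2B, align 2] → 114
+6 tail pad (align 8)
size 120, align 8
128 − 120 = 8

8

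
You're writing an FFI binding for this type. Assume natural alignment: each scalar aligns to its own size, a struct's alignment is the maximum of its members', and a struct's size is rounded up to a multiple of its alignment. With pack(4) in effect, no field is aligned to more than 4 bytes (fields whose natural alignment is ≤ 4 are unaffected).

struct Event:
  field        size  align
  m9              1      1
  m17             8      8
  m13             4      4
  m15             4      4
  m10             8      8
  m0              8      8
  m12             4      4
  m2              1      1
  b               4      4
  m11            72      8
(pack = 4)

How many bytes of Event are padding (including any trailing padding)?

@0: m9 [1B, align 1] → 1
+3 pad (align 4)
@4: m17 [8B, align 4] → 12
@12: m13 [4B, align 4] → 16
@16: m15 [4B, align 4] → 20
@20: m10 [8B, align 4] → 28
@28: m0 [8B, align 4] → 36
@36: m12 [4B, align 4] → 40
@40: m2 [1B, align 1] → 41
+3 pad (align 4)
@44: b [4B, align 4] → 48
@48: m11 [72B, align 4] → 120
size 120, align 4
data bytes 114, size 120 → padding 6

6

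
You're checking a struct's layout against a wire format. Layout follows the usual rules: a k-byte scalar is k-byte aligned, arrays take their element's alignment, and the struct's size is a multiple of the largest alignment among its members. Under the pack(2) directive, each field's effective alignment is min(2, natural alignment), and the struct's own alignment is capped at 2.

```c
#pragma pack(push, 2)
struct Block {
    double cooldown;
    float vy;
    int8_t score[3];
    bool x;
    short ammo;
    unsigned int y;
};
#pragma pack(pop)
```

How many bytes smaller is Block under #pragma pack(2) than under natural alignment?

2

natural layout:
  cooldown at 0 (size 8, align 8) → ends 8
  vy at 8 (size 4, align 4) → ends 12
  score at 12 (size 3, align 1) → ends 15
  x at 15 (size 1, align 1) → ends 16
  ammo at 16 (size 2, align 2) → ends 18
  pad 2 to align 4 for y
  y at 20 (size 4, align 4) → ends 24
  total 24 bytes, alignment 8
packed(2) layout:
  cooldown at 0 (size 8, align 2) → ends 8
  vy at 8 (size 4, align 2) → ends 12
  score at 12 (size 3, align 1) → ends 15
  x at 15 (size 1, align 1) → ends 16
  ammo at 16 (size 2, align 2) → ends 18
  y at 18 (size 4, align 2) → ends 22
  total 22 bytes, alignment 2
24 − 22 = 2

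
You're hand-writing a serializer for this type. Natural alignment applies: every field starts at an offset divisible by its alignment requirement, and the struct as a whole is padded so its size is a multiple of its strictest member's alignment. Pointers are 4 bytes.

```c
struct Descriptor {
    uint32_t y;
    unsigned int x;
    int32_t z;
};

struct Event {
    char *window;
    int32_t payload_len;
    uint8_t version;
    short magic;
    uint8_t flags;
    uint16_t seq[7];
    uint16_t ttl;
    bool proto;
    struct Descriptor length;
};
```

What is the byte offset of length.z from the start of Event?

40

Descriptor: y at 0 (size 4, align 4) → ends 4; x at 4 (size 4, align 4) → ends 8; z at 8 (size 4, align 4) → ends 12; total 12 bytes, alignment 4
window at 0 (size 4, align 4) → ends 4
payload_len at 4 (size 4, align 4) → ends 8
version at 8 (size 1, align 1) → ends 9
pad 1 to align 2 for magic
magic at 10 (size 2, align 2) → ends 12
flags at 12 (size 1, align 1) → ends 13
pad 1 to align 2 for seq
seq at 14 (size 14, align 2) → ends 28
ttl at 28 (size 2, align 2) → ends 30
proto at 30 (size 1, align 1) → ends 31
pad 1 to align 4 for length
length at 32 (size 12, align 4) → ends 44
within Descriptor: z at 8
32 + 8 = 40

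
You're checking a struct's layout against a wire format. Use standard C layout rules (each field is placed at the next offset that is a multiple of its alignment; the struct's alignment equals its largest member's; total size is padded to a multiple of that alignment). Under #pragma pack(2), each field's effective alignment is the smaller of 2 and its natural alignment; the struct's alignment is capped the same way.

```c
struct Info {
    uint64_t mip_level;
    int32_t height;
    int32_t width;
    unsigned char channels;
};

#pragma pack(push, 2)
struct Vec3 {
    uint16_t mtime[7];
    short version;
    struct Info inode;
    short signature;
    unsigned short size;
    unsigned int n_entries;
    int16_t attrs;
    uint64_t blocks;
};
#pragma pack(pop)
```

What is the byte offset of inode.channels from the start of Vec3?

Info: mip_level at 0 (size 8, align 8) → ends 8; height at 8 (size 4, align 4) → ends 12; width at 12 (size 4, align 4) → ends 16; channels at 16 (size 1, align 1) → ends 17; tail pad 7 to reach multiple of 8; total 24 bytes, alignment 8
mtime at 0 (size 14, align 2) → ends 14
version at 14 (size 2, align 2) → ends 16
inode at 16 (size 24, align 2) → ends 40
within Info: channels at 16
16 + 16 = 32

32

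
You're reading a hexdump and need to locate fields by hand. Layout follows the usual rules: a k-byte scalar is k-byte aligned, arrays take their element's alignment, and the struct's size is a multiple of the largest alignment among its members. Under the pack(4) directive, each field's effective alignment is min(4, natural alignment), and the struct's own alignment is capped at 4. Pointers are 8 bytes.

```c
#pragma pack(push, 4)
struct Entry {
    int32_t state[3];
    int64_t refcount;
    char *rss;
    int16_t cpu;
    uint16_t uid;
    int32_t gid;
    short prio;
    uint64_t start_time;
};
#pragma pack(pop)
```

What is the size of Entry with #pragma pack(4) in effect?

state at 0 (size 12, align 4) → ends 12
refcount at 12 (size 8, align 4) → ends 20
rss at 20 (size 8, align 4) → ends 28
cpu at 28 (size 2, align 2) → ends 30
uid at 30 (size 2, align 2) → ends 32
gid at 32 (size 4, align 4) → ends 36
prio at 36 (size 2, align 2) → ends 38
pad 2 to align 4 for start_time
start_time at 40 (size 8, align 4) → ends 48
total 48 bytes, alignment 4

48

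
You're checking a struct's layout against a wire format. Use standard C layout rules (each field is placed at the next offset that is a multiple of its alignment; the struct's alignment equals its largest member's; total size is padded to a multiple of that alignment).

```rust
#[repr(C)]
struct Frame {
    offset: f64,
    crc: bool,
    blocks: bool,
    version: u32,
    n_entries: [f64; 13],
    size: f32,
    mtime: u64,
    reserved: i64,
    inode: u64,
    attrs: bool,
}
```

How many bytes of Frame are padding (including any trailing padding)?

0..8  offset  (8B, 8-aligned)
8..9  crc  (1B, 1-aligned)
9..10  blocks  (1B, 1-aligned)
10..12  -- padding (2B)
12..16  version  (4B, 4-aligned)
16..120  n_entries  (104B, 8-aligned)
120..124  size  (4B, 4-aligned)
124..128  -- padding (4B)
128..136  mtime  (8B, 8-aligned)
136..144  reserved  (8B, 8-aligned)
144..152  inode  (8B, 8-aligned)
152..153  attrs  (1B, 1-aligned)
153..160  -- tail padding (7B)
sizeof = 160, alignof = 8
data bytes 147, size 160 → padding 13

13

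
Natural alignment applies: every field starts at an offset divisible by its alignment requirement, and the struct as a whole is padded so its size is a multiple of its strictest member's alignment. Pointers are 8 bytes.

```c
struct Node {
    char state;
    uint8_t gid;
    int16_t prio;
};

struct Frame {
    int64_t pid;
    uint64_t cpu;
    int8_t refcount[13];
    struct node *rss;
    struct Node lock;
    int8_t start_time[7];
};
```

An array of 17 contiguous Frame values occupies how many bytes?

952

Node: state at 0 (size 1, align 1) → ends 1; gid at 1 (size 1, align 1) → ends 2; prio at 2 (size 2, align 2) → ends 4; total 4 bytes, alignment 2
pid at 0 (size 8, align 8) → ends 8
cpu at 8 (size 8, align 8) → ends 16
refcount at 16 (size 13, align 1) → ends 29
pad 3 to align 8 for rss
rss at 32 (size 8, align 8) → ends 40
lock at 40 (size 4, align 2) → ends 44
start_time at 44 (size 7, align 1) → ends 51
tail pad 5 to reach multiple of 8
total 56 bytes, alignment 8
array of 17: 17 × 56 = 952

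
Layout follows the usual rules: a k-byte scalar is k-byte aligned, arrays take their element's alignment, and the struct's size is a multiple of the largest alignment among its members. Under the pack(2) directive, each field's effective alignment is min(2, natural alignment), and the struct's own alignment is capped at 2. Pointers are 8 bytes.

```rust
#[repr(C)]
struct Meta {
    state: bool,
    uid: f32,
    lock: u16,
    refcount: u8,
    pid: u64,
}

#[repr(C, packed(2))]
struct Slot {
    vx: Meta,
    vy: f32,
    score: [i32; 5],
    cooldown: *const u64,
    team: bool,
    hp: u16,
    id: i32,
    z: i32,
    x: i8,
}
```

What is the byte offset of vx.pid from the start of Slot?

16

Meta: state at 0 (size 1, align 1) → ends 1; pad 3 to align 4 for uid; uid at 4 (size 4, align 4) → ends 8; lock at 8 (size 2, align 2) → ends 10; refcount at 10 (size 1, align 1) → ends 11; pad 5 to align 8 for pid; pid at 16 (size 8, align 8) → ends 24; total 24 bytes, alignment 8
vx at 0 (size 24, align 2) → ends 24
within Meta: pid at 16
0 + 16 = 16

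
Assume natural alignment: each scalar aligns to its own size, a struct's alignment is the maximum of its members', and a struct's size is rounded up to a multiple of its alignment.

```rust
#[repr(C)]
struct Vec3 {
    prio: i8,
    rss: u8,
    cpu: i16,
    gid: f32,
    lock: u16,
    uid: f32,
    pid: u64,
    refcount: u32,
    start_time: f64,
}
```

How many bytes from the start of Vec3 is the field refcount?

0..1  prio  (1B, 1-aligned)
1..2  rss  (1B, 1-aligned)
2..4  cpu  (2B, 2-aligned)
4..8  gid  (4B, 4-aligned)
8..10  lock  (2B, 2-aligned)
10..12  -- padding (2B)
12..16  uid  (4B, 4-aligned)
16..24  pid  (8B, 8-aligned)
24..28  refcount  (4B, 4-aligned)

24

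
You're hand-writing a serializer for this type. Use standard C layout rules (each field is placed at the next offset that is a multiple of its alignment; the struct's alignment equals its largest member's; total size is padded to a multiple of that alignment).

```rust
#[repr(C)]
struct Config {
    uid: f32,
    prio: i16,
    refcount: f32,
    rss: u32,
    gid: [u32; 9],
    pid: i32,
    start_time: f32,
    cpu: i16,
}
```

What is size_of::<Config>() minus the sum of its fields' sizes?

4

@0: uid [4B, align 4] → 4
@4: prio [2B, align 2] → 6
+2 pad (align 4)
@8: refcount [4B, align 4] → 12
@12: rss [4B, align 4] → 16
@16: gid [36B, align 4] → 52
@52: pid [4B, align 4] → 56
@56: start_time [4B, align 4] → 60
@60: cpu [2B, align 2] → 62
+2 tail pad (align 4)
size 64, align 4
data bytes 60, size 64 → padding 4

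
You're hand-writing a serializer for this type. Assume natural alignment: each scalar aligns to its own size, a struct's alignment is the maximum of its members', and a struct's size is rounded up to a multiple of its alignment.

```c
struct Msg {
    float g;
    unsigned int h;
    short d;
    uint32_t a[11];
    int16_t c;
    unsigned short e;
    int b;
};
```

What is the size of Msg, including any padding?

64

g at 0 (size 4, align 4) → ends 4
h at 4 (size 4, align 4) → ends 8
d at 8 (size 2, align 2) → ends 10
pad 2 to align 4 for a
a at 12 (size 44, align 4) → ends 56
c at 56 (size 2, align 2) → ends 58
e at 58 (size 2, align 2) → ends 60
b at 60 (size 4, align 4) → ends 64
total 64 bytes, alignment 4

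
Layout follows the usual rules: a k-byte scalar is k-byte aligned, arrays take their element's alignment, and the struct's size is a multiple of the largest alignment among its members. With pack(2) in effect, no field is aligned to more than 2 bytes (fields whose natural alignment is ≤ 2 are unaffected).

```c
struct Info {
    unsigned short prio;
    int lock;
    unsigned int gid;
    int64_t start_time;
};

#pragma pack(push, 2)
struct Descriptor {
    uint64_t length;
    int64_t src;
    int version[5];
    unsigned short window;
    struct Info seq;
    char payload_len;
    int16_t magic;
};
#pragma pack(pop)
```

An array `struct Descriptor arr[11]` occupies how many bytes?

726

Info: @0: prio [2B, align 2] → 2; +2 pad (align 4); @4: lock [4B, align 4] → 8; @8: gid [4B, align 4] → 12; +4 pad (align 8); @16: start_time [8B, align 8] → 24; size 24, align 8
@0: length [8B, align 2] → 8
@8: src [8B, align 2] → 16
@16: version [20B, align 2] → 36
@36: window [2B, align 2] → 38
@38: seq [24B, align 2] → 62
@62: payload_len [1B, align 1] → 63
+1 pad (align 2)
@64: magic [2B, align 2] → 66
size 66, align 2
array of 11: 11 × 66 = 726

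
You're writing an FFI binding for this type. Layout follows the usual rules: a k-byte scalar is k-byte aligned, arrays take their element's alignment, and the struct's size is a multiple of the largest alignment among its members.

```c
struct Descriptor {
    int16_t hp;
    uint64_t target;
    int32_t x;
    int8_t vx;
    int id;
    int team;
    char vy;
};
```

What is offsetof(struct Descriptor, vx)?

20

@0: hp [2B, align 2] → 2
+6 pad (align 8)
@8: target [8B, align 8] → 16
@16: x [4B, align 4] → 20
@20: vx [1B, align 1] → 21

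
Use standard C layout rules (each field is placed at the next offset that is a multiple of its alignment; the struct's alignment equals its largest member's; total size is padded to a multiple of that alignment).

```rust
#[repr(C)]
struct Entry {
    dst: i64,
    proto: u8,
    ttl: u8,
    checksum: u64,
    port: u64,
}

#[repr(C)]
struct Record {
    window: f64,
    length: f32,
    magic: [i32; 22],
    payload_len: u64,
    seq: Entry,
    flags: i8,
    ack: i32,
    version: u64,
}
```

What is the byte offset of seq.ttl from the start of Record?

121

Entry: dst at 0 (size 8, align 8) → ends 8; proto at 8 (size 1, align 1) → ends 9; ttl at 9 (size 1, align 1) → ends 10; pad 6 to align 8 for checksum; checksum at 16 (size 8, align 8) → ends 24; port at 24 (size 8, align 8) → ends 32; total 32 bytes, alignment 8
window at 0 (size 8, align 8) → ends 8
length at 8 (size 4, align 4) → ends 12
magic at 12 (size 88, align 4) → ends 100
pad 4 to align 8 for payload_len
payload_len at 104 (size 8, align 8) → ends 112
seq at 112 (size 32, align 8) → ends 144
within Entry: ttl at 9
112 + 9 = 121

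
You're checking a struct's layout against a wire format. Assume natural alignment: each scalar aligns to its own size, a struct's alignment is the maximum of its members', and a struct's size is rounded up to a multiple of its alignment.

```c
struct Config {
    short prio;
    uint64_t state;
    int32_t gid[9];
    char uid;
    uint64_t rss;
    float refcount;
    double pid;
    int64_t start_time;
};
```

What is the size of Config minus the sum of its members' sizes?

0..2  prio  (2B, 2-aligned)
2..8  -- padding (6B)
8..16  state  (8B, 8-aligned)
16..52  gid  (36B, 4-aligned)
52..53  uid  (1B, 1-aligned)
53..56  -- padding (3B)
56..64  rss  (8B, 8-aligned)
64..68  refcount  (4B, 4-aligned)
68..72  -- padding (4B)
72..80  pid  (8B, 8-aligned)
80..88  start_time  (8B, 8-aligned)
sizeof = 88, alignof = 8
data bytes 75, size 88 → padding 13

13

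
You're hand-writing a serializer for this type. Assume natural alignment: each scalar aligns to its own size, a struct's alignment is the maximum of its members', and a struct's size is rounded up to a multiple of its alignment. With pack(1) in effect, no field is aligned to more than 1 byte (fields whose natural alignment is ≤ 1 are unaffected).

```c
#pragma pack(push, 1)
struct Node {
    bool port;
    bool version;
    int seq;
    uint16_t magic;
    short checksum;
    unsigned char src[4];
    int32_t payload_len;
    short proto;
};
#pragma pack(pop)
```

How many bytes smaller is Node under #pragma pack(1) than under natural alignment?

natural layout:
  0..1  port  (1B, 1-aligned)
  1..2  version  (1B, 1-aligned)
  2..4  -- padding (2B)
  4..8  seq  (4B, 4-aligned)
  8..10  magic  (2B, 2-aligned)
  10..12  checksum  (2B, 2-aligned)
  12..16  src  (4B, 1-aligned)
  16..20  payload_len  (4B, 4-aligned)
  20..22  proto  (2B, 2-aligned)
  22..24  -- tail padding (2B)
  sizeof = 24, alignof = 4
packed(1) layout:
  0..1  port  (1B, 1-aligned)
  1..2  version  (1B, 1-aligned)
  2..6  seq  (4B, 1-aligned)
  6..8  magic  (2B, 1-aligned)
  8..10  checksum  (2B, 1-aligned)
  10..14  src  (4B, 1-aligned)
  14..18  payload_len  (4B, 1-aligned)
  18..20  proto  (2B, 1-aligned)
  sizeof = 20, alignof = 1
24 − 20 = 4

4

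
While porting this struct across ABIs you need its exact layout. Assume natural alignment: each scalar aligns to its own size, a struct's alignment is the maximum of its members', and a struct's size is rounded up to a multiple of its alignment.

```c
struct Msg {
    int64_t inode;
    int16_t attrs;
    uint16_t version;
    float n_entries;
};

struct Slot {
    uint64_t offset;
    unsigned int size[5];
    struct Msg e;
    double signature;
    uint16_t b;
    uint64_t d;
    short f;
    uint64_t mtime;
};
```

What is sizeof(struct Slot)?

88 bytes

Msg: 0..8  inode  (8B, 8-aligned); 8..10  attrs  (2B, 2-aligned); 10..12  version  (2B, 2-aligned); 12..16  n_entries  (4B, 4-aligned); sizeof = 16, alignof = 8
0..8  offset  (8B, 8-aligned)
8..28  size  (20B, 4-aligned)
28..32  -- padding (4B)
32..48  e  (16B, 8-aligned)
48..56  signature  (8B, 8-aligned)
56..58  b  (2B, 2-aligned)
58..64  -- padding (6B)
64..72  d  (8B, 8-aligned)
72..74  f  (2B, 2-aligned)
74..80  -- padding (6B)
80..88  mtime  (8B, 8-aligned)
sizeof = 88, alignof = 8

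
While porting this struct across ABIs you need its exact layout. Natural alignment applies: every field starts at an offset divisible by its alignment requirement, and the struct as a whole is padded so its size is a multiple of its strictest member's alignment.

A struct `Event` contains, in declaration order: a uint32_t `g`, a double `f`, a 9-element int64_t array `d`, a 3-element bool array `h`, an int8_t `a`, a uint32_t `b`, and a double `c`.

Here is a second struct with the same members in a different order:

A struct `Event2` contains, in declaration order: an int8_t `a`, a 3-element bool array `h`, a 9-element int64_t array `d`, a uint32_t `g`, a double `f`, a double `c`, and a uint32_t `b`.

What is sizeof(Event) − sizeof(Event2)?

0..4  g  (4B, 4-aligned)
4..8  -- padding (4B)
8..16  f  (8B, 8-aligned)
16..88  d  (72B, 8-aligned)
88..91  h  (3B, 1-aligned)
91..92  a  (1B, 1-aligned)
92..96  b  (4B, 4-aligned)
96..104  c  (8B, 8-aligned)
sizeof = 104, alignof = 8
— Event2 —
0..1  a  (1B, 1-aligned)
1..4  h  (3B, 1-aligned)
4..8  -- padding (4B)
8..80  d  (72B, 8-aligned)
80..84  g  (4B, 4-aligned)
84..88  -- padding (4B)
88..96  f  (8B, 8-aligned)
96..104  c  (8B, 8-aligned)
104..108  b  (4B, 4-aligned)
108..112  -- tail padding (4B)
sizeof = 112, alignof = 8
104 − 112 = -8

-8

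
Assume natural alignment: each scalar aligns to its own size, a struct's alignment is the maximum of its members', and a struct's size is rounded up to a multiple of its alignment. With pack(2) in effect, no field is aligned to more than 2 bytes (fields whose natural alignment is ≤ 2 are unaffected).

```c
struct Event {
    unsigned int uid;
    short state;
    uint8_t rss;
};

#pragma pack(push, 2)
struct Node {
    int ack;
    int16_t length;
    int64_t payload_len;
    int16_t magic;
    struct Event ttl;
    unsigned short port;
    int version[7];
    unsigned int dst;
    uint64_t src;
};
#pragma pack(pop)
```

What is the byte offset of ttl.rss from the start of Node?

Event: 0..4  uid  (4B, 4-aligned); 4..6  state  (2B, 2-aligned); 6..7  rss  (1B, 1-aligned); 7..8  -- tail padding (1B); sizeof = 8, alignof = 4
0..4  ack  (4B, 2-aligned)
4..6  length  (2B, 2-aligned)
6..14  payload_len  (8B, 2-aligned)
14..16  magic  (2B, 2-aligned)
16..24  ttl  (8B, 2-aligned)
within Event: rss at 6
16 + 6 = 22

22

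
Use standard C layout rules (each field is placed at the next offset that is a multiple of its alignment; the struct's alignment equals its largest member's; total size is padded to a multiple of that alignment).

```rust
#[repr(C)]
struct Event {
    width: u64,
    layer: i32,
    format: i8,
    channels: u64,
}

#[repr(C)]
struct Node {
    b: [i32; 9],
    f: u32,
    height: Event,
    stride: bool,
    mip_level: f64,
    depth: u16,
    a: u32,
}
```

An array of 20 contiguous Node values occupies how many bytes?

Event: @0: width [8B, align 8] → 8; @8: layer [4B, align 4] → 12; @12: format [1B, align 1] → 13; +3 pad (align 8); @16: channels [8B, align 8] → 24; size 24, align 8
@0: b [36B, align 4] → 36
@36: f [4B, align 4] → 40
@40: height [24B, align 8] → 64
@64: stride [1B, align 1] → 65
+7 pad (align 8)
@72: mip_level [8B, align 8] → 80
@80: depth [2B, align 2] → 82
+2 pad (align 4)
@84: a [4B, align 4] → 88
size 88, align 8
array of 20: 20 × 88 = 1760

1760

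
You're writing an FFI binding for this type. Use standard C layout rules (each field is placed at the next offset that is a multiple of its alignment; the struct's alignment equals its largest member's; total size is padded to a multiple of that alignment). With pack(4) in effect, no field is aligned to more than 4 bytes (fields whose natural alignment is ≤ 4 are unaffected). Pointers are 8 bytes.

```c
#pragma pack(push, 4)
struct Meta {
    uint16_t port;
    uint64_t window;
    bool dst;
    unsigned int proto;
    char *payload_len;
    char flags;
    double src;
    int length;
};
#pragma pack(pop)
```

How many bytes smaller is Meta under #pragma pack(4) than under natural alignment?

12

natural layout:
  @0: port [2B, align 2] → 2
  +6 pad (align 8)
  @8: window [8B, align 8] → 16
  @16: dst [1B, align 1] → 17
  +3 pad (align 4)
  @20: proto [4B, align 4] → 24
  @24: payload_len [8B, align 8] → 32
  @32: flags [1B, align 1] → 33
  +7 pad (align 8)
  @40: src [8B, align 8] → 48
  @48: length [4B, align 4] → 52
  +4 tail pad (align 8)
  size 56, align 8
packed(4) layout:
  @0: port [2B, align 2] → 2
  +2 pad (align 4)
  @4: window [8B, align 4] → 12
  @12: dst [1B, align 1] → 13
  +3 pad (align 4)
  @16: proto [4B, align 4] → 20
  @20: payload_len [8B, align 4] → 28
  @28: flags [1B, align 1] → 29
  +3 pad (align 4)
  @32: src [8B, align 4] → 40
  @40: length [4B, align 4] → 44
  size 44, align 4
56 − 44 = 12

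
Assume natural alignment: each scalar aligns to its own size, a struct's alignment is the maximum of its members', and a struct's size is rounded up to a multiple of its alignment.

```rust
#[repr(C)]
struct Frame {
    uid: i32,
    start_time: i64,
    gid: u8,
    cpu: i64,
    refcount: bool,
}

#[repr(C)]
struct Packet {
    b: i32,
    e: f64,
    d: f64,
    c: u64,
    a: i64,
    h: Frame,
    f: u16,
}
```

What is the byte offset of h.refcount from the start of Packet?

Frame: uid at 0 (size 4, align 4) → ends 4; pad 4 to align 8 for start_time; start_time at 8 (size 8, align 8) → ends 16; gid at 16 (size 1, align 1) → ends 17; pad 7 to align 8 for cpu; cpu at 24 (size 8, align 8) → ends 32; refcount at 32 (size 1, align 1) → ends 33; tail pad 7 to reach multiple of 8; total 40 bytes, alignment 8
b at 0 (size 4, align 4) → ends 4
pad 4 to align 8 for e
e at 8 (size 8, align 8) → ends 16
d at 16 (size 8, align 8) → ends 24
c at 24 (size 8, align 8) → ends 32
a at 32 (size 8, align 8) → ends 40
h at 40 (size 40, align 8) → ends 80
within Frame: refcount at 32
40 + 32 = 72

72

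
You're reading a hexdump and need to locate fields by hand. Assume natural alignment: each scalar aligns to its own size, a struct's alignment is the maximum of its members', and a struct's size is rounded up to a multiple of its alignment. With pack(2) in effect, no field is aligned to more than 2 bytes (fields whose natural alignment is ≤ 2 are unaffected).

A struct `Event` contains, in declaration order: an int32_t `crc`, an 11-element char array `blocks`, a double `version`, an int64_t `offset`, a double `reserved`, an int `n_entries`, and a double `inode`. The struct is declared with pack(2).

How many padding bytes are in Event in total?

0..4  crc  (4B, 2-aligned)
4..15  blocks  (11B, 1-aligned)
15..16  -- padding (1B)
16..24  version  (8B, 2-aligned)
24..32  offset  (8B, 2-aligned)
32..40  reserved  (8B, 2-aligned)
40..44  n_entries  (4B, 2-aligned)
44..52  inode  (8B, 2-aligned)
sizeof = 52, alignof = 2
data bytes 51, size 52 → padding 1

1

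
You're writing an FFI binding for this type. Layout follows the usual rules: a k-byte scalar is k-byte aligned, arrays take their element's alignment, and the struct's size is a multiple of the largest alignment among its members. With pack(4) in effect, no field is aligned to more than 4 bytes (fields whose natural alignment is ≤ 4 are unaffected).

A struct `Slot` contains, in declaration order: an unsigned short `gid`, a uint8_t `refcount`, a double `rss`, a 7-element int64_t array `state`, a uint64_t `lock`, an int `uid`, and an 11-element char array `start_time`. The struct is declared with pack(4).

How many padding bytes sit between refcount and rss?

1

0..2  gid  (2B, 2-aligned)
2..3  refcount  (1B, 1-aligned)
3..4  -- padding (1B)
4..12  rss  (8B, 4-aligned)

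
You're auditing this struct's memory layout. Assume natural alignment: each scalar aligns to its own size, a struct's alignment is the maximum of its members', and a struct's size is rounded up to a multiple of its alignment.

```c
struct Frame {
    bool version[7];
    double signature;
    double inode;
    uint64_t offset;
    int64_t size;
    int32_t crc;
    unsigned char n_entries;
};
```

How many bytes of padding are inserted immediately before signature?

1

@0: version [7B, align 1] → 7
+1 pad (align 8)
@8: signature [8B, align 8] → 16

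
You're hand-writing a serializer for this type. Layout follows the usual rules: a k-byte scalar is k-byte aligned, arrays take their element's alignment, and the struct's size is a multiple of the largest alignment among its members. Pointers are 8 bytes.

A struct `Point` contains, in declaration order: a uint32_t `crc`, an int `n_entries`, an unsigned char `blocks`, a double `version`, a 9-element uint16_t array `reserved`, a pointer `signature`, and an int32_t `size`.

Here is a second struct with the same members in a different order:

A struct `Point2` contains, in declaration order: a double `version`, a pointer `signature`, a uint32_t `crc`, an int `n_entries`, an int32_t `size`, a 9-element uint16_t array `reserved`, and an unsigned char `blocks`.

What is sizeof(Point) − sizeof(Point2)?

crc at 0 (size 4, align 4) → ends 4
n_entries at 4 (size 4, align 4) → ends 8
blocks at 8 (size 1, align 1) → ends 9
pad 7 to align 8 for version
version at 16 (size 8, align 8) → ends 24
reserved at 24 (size 18, align 2) → ends 42
pad 6 to align 8 for signature
signature at 48 (size 8, align 8) → ends 56
size at 56 (size 4, align 4) → ends 60
tail pad 4 to reach multiple of 8
total 64 bytes, alignment 8
— Point2 —
version at 0 (size 8, align 8) → ends 8
signature at 8 (size 8, align 8) → ends 16
crc at 16 (size 4, align 4) → ends 20
n_entries at 20 (size 4, align 4) → ends 24
size at 24 (size 4, align 4) → ends 28
reserved at 28 (size 18, align 2) → ends 46
blocks at 46 (size 1, align 1) → ends 47
tail pad 1 to reach multiple of 8
total 48 bytes, alignment 8
64 − 48 = 16

16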